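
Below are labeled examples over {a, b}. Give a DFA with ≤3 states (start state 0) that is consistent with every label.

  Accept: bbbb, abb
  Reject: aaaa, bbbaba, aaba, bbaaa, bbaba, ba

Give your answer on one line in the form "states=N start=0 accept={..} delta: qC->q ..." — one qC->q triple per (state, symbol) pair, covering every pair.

Fold the examples into a partial DFA from state 0: repeatedly fix the first undefined (state, symbol) met by the shortest-then-alphabetical prefix, trying targets in increasing order and rejecting any under which an Accept and a Reject string meet in one state with the same remainder; add a state when all current targets are rejected. Accepting states are where Accept strings end.
a: 0a undefined. 0a->0: ok.
b: 0b undefined. 0b->0: no, bbbb/aaaa meet in 0. Open state 1: 0b->1.
ba: 1a undefined. 1a->0: ok.
bb: 1b undefined. 1b->0: no, bbbb/aaaa meet in 0. 1b->1: ok.
All examples now run through 2 states with every (state, symbol) defined. Accept strings end in {1}, Reject strings end in {0}; accept={1}.

states=2 start=0 accept={1} delta: 0a->0 0b->1 1a->0 1b->1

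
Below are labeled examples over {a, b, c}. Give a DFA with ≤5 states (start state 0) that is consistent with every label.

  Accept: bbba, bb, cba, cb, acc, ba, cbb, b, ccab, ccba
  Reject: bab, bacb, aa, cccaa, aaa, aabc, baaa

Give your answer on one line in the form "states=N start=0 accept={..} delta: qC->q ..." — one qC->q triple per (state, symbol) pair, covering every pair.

Grow the machine one transition at a time. Run the examples from 0; the earliest place one falls off (shortest prefix, ties alphabetical) gets sent to the lowest-numbered state that keeps every Accept/Reject pair distinguishable — a pair clashes when both reach the same state with identical unread suffix — and to a fresh state only if none does.
a: 0a undefined. 0a->0: ok.
b: 0b undefined. 0b->0: no, bbba/bab meet in 0. Open state 1: 0b->1.
c: 0c undefined. 0c->0: no, acc/aa meet in 0. 0c->1: no, acc/aabc meet in 1 with "c" left. Open state 2: 0c->2.
ba: 1a undefined. 1a->0: no, cb/bacb meet in 2 with "b" left. 1a->1: no, bb/bab meet in 1 with "b" left. 1a->2: no, cb/bab meet in 2 with "b" left. Open state 3: 1a->3.
bb: 1b undefined. 1b->0: no, bb/aa meet in 0. 1b->1: ok.
cb: 2b undefined. 2b->0: no, cba/aa meet in 0. 2b->1: ok.
cc: 2c undefined. 2c->0: no, acc/aa meet in 0. 2c->1: no, ccab/bab meet in 3 with "b" left. 2c->2: ok.
baa: 3a undefined. 3a->0: ok.
bab: 3b undefined. 3b->0: ok.
bac: 3c undefined. 3c->0: no, bb/bacb meet in 1. 3c->1: no, bb/bacb meet in 1. 3c->2: no, bb/bacb meet in 1. 3c->3: ok.
cca: 2a undefined. 2a->0: ok.
aabc: 1c undefined. 1c->0: ok.
All examples now run through 4 states with every (state, symbol) defined. Accept strings end in {1,2,3}, Reject strings end in {0}; accept={1,2,3}.

states=4 start=0 accept={1,2,3} delta: 0a->0 0b->1 0c->2 1a->3 1b->1 1c->0 2a->0 2b->1 2c->2 3a->0 3b->0 3c->3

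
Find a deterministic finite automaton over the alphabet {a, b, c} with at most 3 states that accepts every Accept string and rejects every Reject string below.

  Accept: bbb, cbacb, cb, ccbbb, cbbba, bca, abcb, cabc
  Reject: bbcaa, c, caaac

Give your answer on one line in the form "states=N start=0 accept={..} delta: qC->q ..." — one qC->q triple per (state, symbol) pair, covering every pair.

states=3 start=0 accept={0,2} delta: 0a->0 0b->0 0c->1 1a->2 1b->0 1c->0 2a->1 2b->1 2c->1

State merging on the prefix tree: take the shortest (then alphabetical) example prefix whose next move is undefined and point that move at state 0, else 1, else 2, ...; a target is out if some Accept/Reject pair would then sit in one state with the same input left (inseparable). If every existing state is out, open a new one.
a: 0a undefined. 0a->0: ok.
b: 0b undefined. 0b->0: ok.
c: 0c undefined. 0c->0: no, bbb/bbcaa meet in 0. Open state 1: 0c->1.
ca: 1a undefined. 1a->0: no, bbb/bbcaa meet in 0. 1a->1: no, bca/bbcaa meet in 1. Open state 2: 1a->2.
cb: 1b undefined. 1b->0: ok.
cc: 1c undefined. 1c->0: ok.
caa: 2a undefined. 2a->0: no, bbb/bbcaa meet in 0. 2a->1: ok.
cab: 2b undefined. 2b->0: no, cabc/bbcaa meet in 1. 2b->1: ok.
caaac: 2c undefined. 2c->0: no, bbb/caaac meet in 0. 2c->1: ok.
All examples now run through 3 states with every (state, symbol) defined. Accept strings end in {0,2}, Reject strings end in {1}; accept={0,2}.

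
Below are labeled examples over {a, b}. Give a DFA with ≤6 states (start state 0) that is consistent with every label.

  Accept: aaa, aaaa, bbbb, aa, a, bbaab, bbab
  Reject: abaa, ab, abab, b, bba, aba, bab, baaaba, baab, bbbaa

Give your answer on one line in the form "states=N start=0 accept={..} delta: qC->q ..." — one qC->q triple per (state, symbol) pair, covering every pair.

State merging on the prefix tree: take the shortest (then alphabetical) example prefix whose next move is undefined and point that move at state 0, else 1, else 2, ...; a target is out if some Accept/Reject pair would then sit in one state with the same input left (inseparable). If every existing state is out, open a new one.
a: 0a undefined. 0a->0: ok.
b: 0b undefined. 0b->0: no, aaa/abaa meet in 0. Open state 1: 0b->1.
ba: 1a undefined. 1a->0: no, aaa/abaa meet in 0. 1a->1: ok.
bb: 1b undefined. 1b->0: no, aaa/abab meet in 0. 1b->1: no, bbbb/abaa meet in 1. Open state 2: 1b->2.
bba: 2a undefined. 2a->0: no, aaa/bba meet in 0. 2a->1: no, bbaab/abab meet in 2. 2a->2: ok.
bbb: 2b undefined. 2b->0: no, aaa/bbbaa meet in 0. 2b->1: no, bbbb/abab meet in 2. 2b->2: no, bbbb/abab meet in 2. Open state 3: 2b->3.
bbba: 3a undefined. 3a->0: no, aaa/bbbaa meet in 0. 3a->1: ok.
bbbb: 3b undefined. 3b->0: ok.
All examples now run through 4 states with every (state, symbol) defined. Accept strings end in {0,3}, Reject strings end in {1,2}; accept={0,3}.

states=4 start=0 accept={0,3} delta: 0a->0 0b->1 1a->1 1b->2 2a->2 2b->3 3a->1 3b->0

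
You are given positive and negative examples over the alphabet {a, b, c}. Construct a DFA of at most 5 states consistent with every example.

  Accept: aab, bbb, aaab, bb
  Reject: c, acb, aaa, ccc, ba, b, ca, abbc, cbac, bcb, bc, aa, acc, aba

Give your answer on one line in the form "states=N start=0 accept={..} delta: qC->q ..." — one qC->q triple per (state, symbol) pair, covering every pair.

Grow the machine one transition at a time. Run the examples from 0; the earliest place one falls off (shortest prefix, ties alphabetical) gets sent to the lowest-numbered state that keeps every Accept/Reject pair distinguishable — a pair clashes when both reach the same state with identical unread suffix — and to a fresh state only if none does.
a: 0a undefined. 0a->0: no, aab/b meet in 0 with "b" left. Open state 1: 0a->1.
b: 0b undefined. 0b->0: no, bbb/b meet in 0. 0b->1: ok.
c: 0c undefined. 0c->0: ok.
aa: 1a undefined. 1a->0: no, aab/aaa meet in 1. 1a->1: ok.
ab: 1b undefined. 1b->0: no, aab/c meet in 0. 1b->1: no, aab/aaa meet in 1. Open state 2: 1b->2.
ac: 1c undefined. 1c->0: ok.
aba: 2a undefined. 2a->0: ok.
abb: 2b undefined. 2b->0: no, bbb/c meet in 0. 2b->1: no, bbb/acb meet in 1. 2b->2: ok.
abbc: 2c undefined. 2c->0: ok.
All examples now run through 3 states with every (state, symbol) defined. Accept strings end in {2}, Reject strings end in {0,1}; accept={2}.

states=3 start=0 accept={2} delta: 0a->1 0b->1 0c->0 1a->1 1b->2 1c->0 2a->0 2b->2 2c->0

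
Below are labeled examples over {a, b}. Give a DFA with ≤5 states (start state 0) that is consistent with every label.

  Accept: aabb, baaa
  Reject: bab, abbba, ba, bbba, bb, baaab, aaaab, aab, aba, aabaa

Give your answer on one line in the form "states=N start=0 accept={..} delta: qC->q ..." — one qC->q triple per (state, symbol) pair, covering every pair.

states=4 start=0 accept={2} delta: 0a->1 0b->0 1a->2 1b->0 2a->2 2b->3 3a->0 3b->2

Fold the examples into a partial DFA from state 0: repeatedly fix the first undefined (state, symbol) met by the shortest-then-alphabetical prefix, trying targets in increasing order and rejecting any under which an Accept and a Reject string meet in one state with the same remainder; add a state when all current targets are rejected. Accepting states are where Accept strings end.
a: 0a undefined. 0a->0: no, aabb/bb meet in 0 with "bb" left. Open state 1: 0a->1.
b: 0b undefined. 0b->0: ok.
aa: 1a undefined. 1a->0: no, aabb/bb meet in 0. 1a->1: no, baaa/ba meet in 1. Open state 2: 1a->2.
ab: 1b undefined. 1b->0: ok.
aaa: 2a undefined. 2a->0: no, baaa/bab meet in 0. 2a->1: no, baaa/abbba meet in 1. 2a->2: ok.
aab: 2b undefined. 2b->0: no, aabb/bab meet in 0. 2b->1: no, aabb/bab meet in 0. 2b->2: no, aabb/baaab meet in 2. Open state 3: 2b->3.
aaba: 3a undefined. 3a->0: ok.
aabb: 3b undefined. 3b->0: no, aabb/bab meet in 0. 3b->1: no, aabb/abbba meet in 1. 3b->2: ok.
All examples now run through 4 states with every (state, symbol) defined. Accept strings end in {2}, Reject strings end in {0,1,3}; accept={2}.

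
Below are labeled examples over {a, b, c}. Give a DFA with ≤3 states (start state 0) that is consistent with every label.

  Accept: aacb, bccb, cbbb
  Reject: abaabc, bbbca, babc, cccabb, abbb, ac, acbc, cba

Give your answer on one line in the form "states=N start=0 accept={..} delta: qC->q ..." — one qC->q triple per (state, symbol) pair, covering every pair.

Grow the machine one transition at a time. Run the examples from 0; the earliest place one falls off (shortest prefix, ties alphabetical) gets sent to the lowest-numbered state that keeps every Accept/Reject pair distinguishable — a pair clashes when both reach the same state with identical unread suffix — and to a fresh state only if none does.
a: 0a undefined. 0a->0: ok.
b: 0b undefined. 0b->0: ok.
c: 0c undefined. 0c->0: no, aacb/abaabc meet in 0. Open state 1: 0c->1.
cb: 1b undefined. 1b->0: no, aacb/abbb meet in 0. 1b->1: no, aacb/abaabc meet in 1. Open state 2: 1b->2.
cc: 1c undefined. 1c->0: no, bccb/abbb meet in 0. 1c->1: ok.
cba: 2a undefined. 2a->0: ok.
cbb: 2b undefined. 2b->0: no, cbbb/abbb meet in 0. 2b->1: ok.
acbc: 2c undefined. 2c->0: ok.
ccca: 1a undefined. 1a->0: ok.
All examples now run through 3 states with every (state, symbol) defined. Accept strings end in {2}, Reject strings end in {0,1}; accept={2}.

states=3 start=0 accept={2} delta: 0a->0 0b->0 0c->1 1a->0 1b->2 1c->1 2a->0 2b->1 2c->0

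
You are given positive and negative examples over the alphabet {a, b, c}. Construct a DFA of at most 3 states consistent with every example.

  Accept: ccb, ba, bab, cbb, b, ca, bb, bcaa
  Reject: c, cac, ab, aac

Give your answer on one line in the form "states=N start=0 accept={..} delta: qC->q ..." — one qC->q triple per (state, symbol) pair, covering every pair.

states=3 start=0 accept={1,2} delta: 0a->1 0b->2 0c->0 1a->0 1b->0 1c->0 2a->2 2b->1 2c->1

State merging on the prefix tree: take the shortest (then alphabetical) example prefix whose next move is undefined and point that move at state 0, else 1, else 2, ...; a target is out if some Accept/Reject pair would then sit in one state with the same input left (inseparable). If every existing state is out, open a new one.
a: 0a undefined. 0a->0: no, b/ab meet in 0 with "b" left. Open state 1: 0a->1.
b: 0b undefined. 0b->0: no, bab/ab meet in 1 with "b" left. 0b->1: no, bb/ab meet in 1 with "b" left. Open state 2: 0b->2.
c: 0c undefined. 0c->0: ok.
aa: 1a undefined. 1a->0: ok.
ab: 1b undefined. 1b->0: ok.
ba: 2a undefined. 2a->0: no, ba/c meet in 0. 2a->1: no, bab/c meet in 0. 2a->2: ok.
bb: 2b undefined. 2b->0: no, bab/c meet in 0. 2b->1: ok.
bc: 2c undefined. 2c->0: no, bcaa/c meet in 0. 2c->1: ok.
cac: 1c undefined. 1c->0: ok.
All examples now run through 3 states with every (state, symbol) defined. Accept strings end in {1,2}, Reject strings end in {0}; accept={1,2}.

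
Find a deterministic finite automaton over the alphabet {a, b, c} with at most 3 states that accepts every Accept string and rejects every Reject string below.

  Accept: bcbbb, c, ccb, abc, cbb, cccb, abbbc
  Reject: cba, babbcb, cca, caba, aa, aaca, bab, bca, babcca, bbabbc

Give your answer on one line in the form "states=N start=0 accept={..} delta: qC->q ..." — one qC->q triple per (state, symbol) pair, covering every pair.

State merging on the prefix tree: take the shortest (then alphabetical) example prefix whose next move is undefined and point that move at state 0, else 1, else 2, ...; a target is out if some Accept/Reject pair would then sit in one state with the same input left (inseparable). If every existing state is out, open a new one.
a: 0a undefined. 0a->0: ok.
b: 0b undefined. 0b->0: no, c/bbabbc meet in 0 with "c" left. Open state 1: 0b->1.
c: 0c undefined. 0c->0: no, c/cca meet in 0. 0c->1: ok.
ba: 1a undefined. 1a->0: no, c/bab meet in 1. 1a->1: no, c/aaca meet in 1. Open state 2: 1a->2.
bb: 1b undefined. 1b->0: no, c/bbabbc meet in 1. 1b->1: ok.
bc: 1c undefined. 1c->0: no, abc/cca meet in 0. 1c->1: ok.
bab: 2b undefined. 2b->0: no, bcbbb/babbcb meet in 1. 2b->1: no, bcbbb/babbcb meet in 1. 2b->2: ok.
babc: 2c undefined. 2c->0: no, bcbbb/babbcb meet in 1. 2c->1: no, bcbbb/babbcb meet in 1. 2c->2: ok.
caba: 2a undefined. 2a->0: ok.
All examples now run through 3 states with every (state, symbol) defined. Accept strings end in {1}, Reject strings end in {0,2}; accept={1}.

states=3 start=0 accept={1} delta: 0a->0 0b->1 0c->1 1a->2 1b->1 1c->1 2a->0 2b->2 2c->2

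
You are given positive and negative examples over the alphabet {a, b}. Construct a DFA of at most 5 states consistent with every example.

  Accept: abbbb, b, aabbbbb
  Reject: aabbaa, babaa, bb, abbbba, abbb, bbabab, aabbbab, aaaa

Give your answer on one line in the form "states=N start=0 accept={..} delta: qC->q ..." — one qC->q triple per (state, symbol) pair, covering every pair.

states=5 start=0 accept={1,4} delta: 0a->0 0b->1 1a->0 1b->2 2a->1 2b->3 3a->1 3b->4 4a->0 4b->1

Grow the machine one transition at a time. Run the examples from 0; the earliest place one falls off (shortest prefix, ties alphabetical) gets sent to the lowest-numbered state that keeps every Accept/Reject pair distinguishable — a pair clashes when both reach the same state with identical unread suffix — and to a fresh state only if none does.
a: 0a undefined. 0a->0: ok.
b: 0b undefined. 0b->0: no, abbbb/aabbaa meet in 0. Open state 1: 0b->1.
ba: 1a undefined. 1a->0: ok.
bb: 1b undefined. 1b->0: no, abbbb/aabbaa meet in 0. 1b->1: no, abbbb/bb meet in 1. Open state 2: 1b->2.
bba: 2a undefined. 2a->0: no, b/bbabab meet in 1. 2a->1: ok.
abbb: 2b undefined. 2b->0: no, abbbb/aabbbab meet in 1. 2b->1: no, abbbb/bb meet in 2. 2b->2: no, abbbb/bb meet in 2. Open state 3: 2b->3.
abbbb: 3b undefined. 3b->0: no, abbbb/aabbaa meet in 0. 3b->1: no, aabbbbb/bb meet in 2. 3b->2: no, abbbb/bb meet in 2. 3b->3: no, abbbb/abbb meet in 3. Open state 4: 3b->4.
aabbba: 3a undefined. 3a->0: no, b/aabbbab meet in 1. 3a->1: ok.
abbbba: 4a undefined. 4a->0: ok.
aabbbbb: 4b undefined. 4b->0: no, aabbbbb/aabbaa meet in 0. 4b->1: ok.
All examples now run through 5 states with every (state, symbol) defined. Accept strings end in {1,4}, Reject strings end in {0,2,3}; accept={1,4}.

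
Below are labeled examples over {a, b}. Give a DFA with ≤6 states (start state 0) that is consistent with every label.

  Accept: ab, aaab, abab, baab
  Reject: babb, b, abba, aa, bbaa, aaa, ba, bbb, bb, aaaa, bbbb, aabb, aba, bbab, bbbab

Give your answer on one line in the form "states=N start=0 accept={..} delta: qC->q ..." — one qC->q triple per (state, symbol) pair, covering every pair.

State merging on the prefix tree: take the shortest (then alphabetical) example prefix whose next move is undefined and point that move at state 0, else 1, else 2, ...; a target is out if some Accept/Reject pair would then sit in one state with the same input left (inseparable). If every existing state is out, open a new one.
a: 0a undefined. 0a->0: no, ab/b meet in 0 with "b" left. Open state 1: 0a->1.
b: 0b undefined. 0b->0: no, ab/bbab meet in 1 with "b" left. 0b->1: no, ab/bb meet in 1 with "b" left. Open state 2: 0b->2.
aa: 1a undefined. 1a->0: ok.
ab: 1b undefined. 1b->0: no, ab/aa meet in 0. 1b->1: no, ab/aaa meet in 1. 1b->2: no, ab/b meet in 2. Open state 3: 1b->3.
ba: 2a undefined. 2a->0: ok.
bb: 2b undefined. 2b->0: no, ab/bbab meet in 3. 2b->1: no, ab/bbb meet in 3. 2b->2: ok.
aba: 3a undefined. 3a->0: no, abab/babb meet in 2. 3a->1: ok.
abb: 3b undefined. 3b->0: ok.
All examples now run through 4 states with every (state, symbol) defined. Accept strings end in {3}, Reject strings end in {0,1,2}; accept={3}.

states=4 start=0 accept={3} delta: 0a->1 0b->2 1a->0 1b->3 2a->0 2b->2 3a->1 3b->0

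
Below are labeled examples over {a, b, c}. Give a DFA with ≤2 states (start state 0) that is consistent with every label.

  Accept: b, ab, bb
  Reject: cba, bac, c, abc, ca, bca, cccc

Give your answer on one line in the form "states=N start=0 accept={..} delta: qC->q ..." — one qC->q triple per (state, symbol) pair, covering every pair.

states=2 start=0 accept={0} delta: 0a->0 0b->0 0c->1 1a->1 1b->1 1c->1

Fold the examples into a partial DFA from state 0: repeatedly fix the first undefined (state, symbol) met by the shortest-then-alphabetical prefix, trying targets in increasing order and rejecting any under which an Accept and a Reject string meet in one state with the same remainder; add a state when all current targets are rejected. Accepting states are where Accept strings end.
a: 0a undefined. 0a->0: ok.
b: 0b undefined. 0b->0: ok.
c: 0c undefined. 0c->0: no, b/cba meet in 0. Open state 1: 0c->1.
ca: 1a undefined. 1a->0: no, b/ca meet in 0. 1a->1: ok.
cb: 1b undefined. 1b->0: no, b/cba meet in 0. 1b->1: ok.
cc: 1c undefined. 1c->0: no, b/cccc meet in 0. 1c->1: ok.
All examples now run through 2 states with every (state, symbol) defined. Accept strings end in {0}, Reject strings end in {1}; accept={0}.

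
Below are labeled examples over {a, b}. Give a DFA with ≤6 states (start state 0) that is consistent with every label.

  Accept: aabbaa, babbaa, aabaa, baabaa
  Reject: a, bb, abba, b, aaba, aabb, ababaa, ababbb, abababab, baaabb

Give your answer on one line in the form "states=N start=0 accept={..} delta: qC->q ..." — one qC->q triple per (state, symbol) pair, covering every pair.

State merging on the prefix tree: take the shortest (then alphabetical) example prefix whose next move is undefined and point that move at state 0, else 1, else 2, ...; a target is out if some Accept/Reject pair would then sit in one state with the same input left (inseparable). If every existing state is out, open a new one.
a: 0a undefined. 0a->0: ok.
b: 0b undefined. 0b->0: no, aabbaa/a meet in 0. Open state 1: 0b->1.
ba: 1a undefined. 1a->0: no, aabaa/a meet in 0. 1a->1: no, aabbaa/ababaa meet in 1 with "baa" left. Open state 2: 1a->2.
bb: 1b undefined. 1b->0: no, aabbaa/a meet in 0. 1b->1: ok.
baa: 2a undefined. 2a->0: no, aabbaa/a meet in 0. 2a->1: no, aabbaa/bb meet in 1. 2a->2: no, aabbaa/abba meet in 2. Open state 3: 2a->3.
bab: 2b undefined. 2b->0: ok.
baaa: 3a undefined. 3a->0: ok.
baab: 3b undefined. 3b->0: no, baabaa/a meet in 0. 3b->1: ok.
All examples now run through 4 states with every (state, symbol) defined. Accept strings end in {3}, Reject strings end in {0,1,2}; accept={3}.

states=4 start=0 accept={3} delta: 0a->0 0b->1 1a->2 1b->1 2a->3 2b->0 3a->0 3b->1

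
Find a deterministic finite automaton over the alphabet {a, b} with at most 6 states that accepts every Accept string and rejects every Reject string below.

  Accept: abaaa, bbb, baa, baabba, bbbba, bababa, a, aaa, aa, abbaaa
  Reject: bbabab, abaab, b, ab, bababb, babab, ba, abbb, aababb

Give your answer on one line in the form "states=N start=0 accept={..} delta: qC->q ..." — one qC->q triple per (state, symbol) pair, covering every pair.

Fold the examples into a partial DFA from state 0: repeatedly fix the first undefined (state, symbol) met by the shortest-then-alphabetical prefix, trying targets in increasing order and rejecting any under which an Accept and a Reject string meet in one state with the same remainder; add a state when all current targets are rejected. Accepting states are where Accept strings end.
a: 0a undefined. 0a->0: no, bbb/abbb meet in 0 with "bbb" left. Open state 1: 0a->1.
b: 0b undefined. 0b->0: no, bbb/b meet in 0. 0b->1: no, a/b meet in 1. Open state 2: 0b->2.
aa: 1a undefined. 1a->0: ok.
ab: 1b undefined. 1b->0: no, aa/ab meet in 0. 1b->1: no, a/abaab meet in 1. 1b->2: no, bbb/abbb meet in 2 with "bb" left. Open state 3: 1b->3.
ba: 2a undefined. 2a->0: no, bababa/ba meet in 0. 2a->1: no, a/ba meet in 1. 2a->2: no, bbb/aababb meet in 2 with "bb" left. 2a->3: ok.
bb: 2b undefined. 2b->0: no, bbb/b meet in 2. 2b->1: no, bbb/ab meet in 3. 2b->2: no, bbb/b meet in 2. 2b->3: ok.
aba: 3a undefined. 3a->0: no, bbb/bbabab meet in 3 with "b" left. 3a->1: ok.
abb: 3b undefined. 3b->0: no, bbb/bababb meet in 0. 3b->1: no, bababa/bbabab meet in 3. 3b->2: no, bbb/abaab meet in 2. 3b->3: no, bbb/bbabab meet in 3. Open state 4: 3b->4.
abba: 4a undefined. 4a->0: no, bababa/bbabab meet in 3. 4a->1: no, bbb/bababb meet in 4. 4a->2: no, bbb/bababb meet in 4. 4a->3: no, bbb/babab meet in 4. 4a->4: ok.
abbb: 4b undefined. 4b->0: no, aa/babab meet in 0. 4b->1: no, abaaa/babab meet in 1. 4b->2: no, bbbba/bbabab meet in 3. 4b->3: no, bbb/bababb meet in 4. 4b->4: no, bbb/bababb meet in 4. Open state 5: 4b->5.
bbbba: 5a undefined. 5a->0: ok.
bababb: 5b undefined. 5b->0: no, bbbba/bababb meet in 0. 5b->1: no, abaaa/bababb meet in 1. 5b->2: ok.
All examples now run through 6 states with every (state, symbol) defined. Accept strings end in {0,1,4}, Reject strings end in {2,3,5}; accept={0,1,4}.

states=6 start=0 accept={0,1,4} delta: 0a->1 0b->2 1a->0 1b->3 2a->3 2b->3 3a->1 3b->4 4a->4 4b->5 5a->0 5b->2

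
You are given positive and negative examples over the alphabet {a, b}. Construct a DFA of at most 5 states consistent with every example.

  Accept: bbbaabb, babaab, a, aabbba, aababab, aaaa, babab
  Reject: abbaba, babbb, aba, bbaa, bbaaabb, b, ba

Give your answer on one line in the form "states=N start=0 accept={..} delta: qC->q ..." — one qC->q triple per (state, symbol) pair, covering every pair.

states=4 start=0 accept={0,2} delta: 0a->0 0b->1 1a->1 1b->2 2a->1 2b->3 3a->0 3b->1

Grow the machine one transition at a time. Run the examples from 0; the earliest place one falls off (shortest prefix, ties alphabetical) gets sent to the lowest-numbered state that keeps every Accept/Reject pair distinguishable — a pair clashes when both reach the same state with identical unread suffix — and to a fresh state only if none does.
a: 0a undefined. 0a->0: ok.
b: 0b undefined. 0b->0: no, bbbaabb/abbaba meet in 0. Open state 1: 0b->1.
ba: 1a undefined. 1a->0: no, babaab/b meet in 1. 1a->1: ok.
bb: 1b undefined. 1b->0: no, bbbaabb/abbaba meet in 1. 1b->1: no, bbbaabb/abbaba meet in 1. Open state 2: 1b->2.
bba: 2a undefined. 2a->0: no, babaab/abbaba meet in 1. 2a->1: ok.
bbb: 2b undefined. 2b->0: no, a/bbaaabb meet in 0. 2b->1: no, bbbaabb/abbaba meet in 1. 2b->2: no, bbbaabb/babbb meet in 2. Open state 3: 2b->3.
bbba: 3a undefined. 3a->0: ok.
babbb: 3b undefined. 3b->0: no, a/babbb meet in 0. 3b->1: ok.
All examples now run through 4 states with every (state, symbol) defined. Accept strings end in {0,2}, Reject strings end in {1,3}; accept={0,2}.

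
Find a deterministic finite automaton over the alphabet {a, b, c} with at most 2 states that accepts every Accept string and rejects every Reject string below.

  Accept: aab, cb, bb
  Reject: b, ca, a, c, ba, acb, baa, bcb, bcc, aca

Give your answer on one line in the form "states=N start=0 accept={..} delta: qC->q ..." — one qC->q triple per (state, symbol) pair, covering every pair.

Fold the examples into a partial DFA from state 0: repeatedly fix the first undefined (state, symbol) met by the shortest-then-alphabetical prefix, trying targets in increasing order and rejecting any under which an Accept and a Reject string meet in one state with the same remainder; add a state when all current targets are rejected. Accepting states are where Accept strings end.
a: 0a undefined. 0a->0: no, aab/b meet in 0 with "b" left. Open state 1: 0a->1.
b: 0b undefined. 0b->0: no, cb/bcb meet in 0 with "cb" left. 0b->1: ok.
c: 0c undefined. 0c->0: no, cb/b meet in 1. 0c->1: ok.
aa: 1a undefined. 1a->0: no, aab/b meet in 1. 1a->1: ok.
ac: 1c undefined. 1c->0: ok.
bb: 1b undefined. 1b->0: ok.
All examples now run through 2 states with every (state, symbol) defined. Accept strings end in {0}, Reject strings end in {1}; accept={0}.

states=2 start=0 accept={0} delta: 0a->1 0b->1 0c->1 1a->1 1b->0 1c->0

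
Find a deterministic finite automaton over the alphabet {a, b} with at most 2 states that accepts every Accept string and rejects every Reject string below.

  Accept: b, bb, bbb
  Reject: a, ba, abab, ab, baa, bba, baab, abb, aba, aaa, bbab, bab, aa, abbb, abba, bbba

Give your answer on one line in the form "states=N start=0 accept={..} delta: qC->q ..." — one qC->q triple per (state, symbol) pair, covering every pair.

Grow the machine one transition at a time. Run the examples from 0; the earliest place one falls off (shortest prefix, ties alphabetical) gets sent to the lowest-numbered state that keeps every Accept/Reject pair distinguishable — a pair clashes when both reach the same state with identical unread suffix — and to a fresh state only if none does.
a: 0a undefined. 0a->0: no, b/ab meet in 0 with "b" left. Open state 1: 0a->1.
b: 0b undefined. 0b->0: ok.
aa: 1a undefined. 1a->0: no, b/baa meet in 0. 1a->1: ok.
ab: 1b undefined. 1b->0: no, b/abab meet in 0. 1b->1: ok.
All examples now run through 2 states with every (state, symbol) defined. Accept strings end in {0}, Reject strings end in {1}; accept={0}.

states=2 start=0 accept={0} delta: 0a->1 0b->0 1a->1 1b->1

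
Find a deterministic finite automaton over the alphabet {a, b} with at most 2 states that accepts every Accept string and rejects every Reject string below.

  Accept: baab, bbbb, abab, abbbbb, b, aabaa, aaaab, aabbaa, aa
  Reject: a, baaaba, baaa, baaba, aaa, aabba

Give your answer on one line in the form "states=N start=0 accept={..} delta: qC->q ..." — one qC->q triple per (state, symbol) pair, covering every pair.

states=2 start=0 accept={0} delta: 0a->1 0b->0 1a->0 1b->0

Grow the machine one transition at a time. Run the examples from 0; the earliest place one falls off (shortest prefix, ties alphabetical) gets sent to the lowest-numbered state that keeps every Accept/Reject pair distinguishable — a pair clashes when both reach the same state with identical unread suffix — and to a fresh state only if none does.
a: 0a undefined. 0a->0: no, aa/a meet in 0. Open state 1: 0a->1.
b: 0b undefined. 0b->0: ok.
aa: 1a undefined. 1a->0: ok.
ab: 1b undefined. 1b->0: ok.
All examples now run through 2 states with every (state, symbol) defined. Accept strings end in {0}, Reject strings end in {1}; accept={0}.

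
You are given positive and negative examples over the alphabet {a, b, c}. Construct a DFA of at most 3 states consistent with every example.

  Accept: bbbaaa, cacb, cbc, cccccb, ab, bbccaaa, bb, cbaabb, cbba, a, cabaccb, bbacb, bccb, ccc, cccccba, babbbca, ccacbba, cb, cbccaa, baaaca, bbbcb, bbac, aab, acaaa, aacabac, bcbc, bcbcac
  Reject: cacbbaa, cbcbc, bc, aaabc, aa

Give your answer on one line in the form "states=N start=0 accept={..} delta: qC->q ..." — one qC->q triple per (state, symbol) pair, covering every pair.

states=3 start=0 accept={0,1} delta: 0a->1 0b->0 0c->2 1a->2 1b->0 1c->0 2a->0 2b->1 2c->1

Fold the examples into a partial DFA from state 0: repeatedly fix the first undefined (state, symbol) met by the shortest-then-alphabetical prefix, trying targets in increasing order and rejecting any under which an Accept and a Reject string meet in one state with the same remainder; add a state when all current targets are rejected. Accepting states are where Accept strings end.
a: 0a undefined. 0a->0: no, a/aa meet in 0. Open state 1: 0a->1.
b: 0b undefined. 0b->0: ok.
c: 0c undefined. 0c->0: no, cbc/cbcbc meet in 0. 0c->1: no, a/bc meet in 1. Open state 2: 0c->2.
aa: 1a undefined. 1a->0: no, bb/aa meet in 0. 1a->1: no, bbbaaa/aa meet in 1. 1a->2: ok.
ab: 1b undefined. 1b->0: ok.
ac: 1c undefined. 1c->0: ok.
ca: 2a undefined. 2a->0: ok.
cb: 2b undefined. 2b->0: no, cbc/cacbbaa meet in 2. 2b->1: ok.
cc: 2c undefined. 2c->0: no, ccc/cacbbaa meet in 2. 2c->1: ok.
All examples now run through 3 states with every (state, symbol) defined. Accept strings end in {0,1}, Reject strings end in {2}; accept={0,1}.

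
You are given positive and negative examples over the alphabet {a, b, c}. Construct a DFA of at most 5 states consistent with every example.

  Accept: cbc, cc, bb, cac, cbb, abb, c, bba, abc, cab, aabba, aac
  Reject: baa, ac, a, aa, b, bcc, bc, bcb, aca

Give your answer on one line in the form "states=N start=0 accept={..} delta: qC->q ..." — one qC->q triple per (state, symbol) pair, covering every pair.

Fold the examples into a partial DFA from state 0: repeatedly fix the first undefined (state, symbol) met by the shortest-then-alphabetical prefix, trying targets in increasing order and rejecting any under which an Accept and a Reject string meet in one state with the same remainder; add a state when all current targets are rejected. Accepting states are where Accept strings end.
a: 0a undefined. 0a->0: no, c/ac meet in 0 with "c" left. Open state 1: 0a->1.
b: 0b undefined. 0b->0: no, cc/bcc meet in 0 with "cc" left. 0b->1: ok.
c: 0c undefined. 0c->0: no, cbc/ac meet in 1 with "c" left. 0c->1: no, cc/ac meet in 1 with "c" left. Open state 2: 0c->2.
aa: 1a undefined. 1a->0: ok.
ab: 1b undefined. 1b->0: no, bb/aa meet in 0. 1b->1: no, bb/baa meet in 1. 1b->2: ok.
ac: 1c undefined. 1c->0: no, bb/bcc meet in 2. 1c->1: no, bb/bcb meet in 2. 1c->2: no, cc/bcc meet in 2 with "c" left. Open state 3: 1c->3.
ca: 2a undefined. 2a->0: no, bba/aa meet in 0. 2a->1: no, cac/ac meet in 3. 2a->2: ok.
cb: 2b undefined. 2b->0: no, cbb/baa meet in 1. 2b->1: no, cbc/ac meet in 3. 2b->2: ok.
cc: 2c undefined. 2c->0: no, cbc/aa meet in 0. 2c->1: no, cbc/baa meet in 1. 2c->2: ok.
aca: 3a undefined. 3a->0: ok.
bcb: 3b undefined. 3b->0: ok.
bcc: 3c undefined. 3c->0: ok.
All examples now run through 4 states with every (state, symbol) defined. Accept strings end in {2}, Reject strings end in {0,1,3}; accept={2}.

states=4 start=0 accept={2} delta: 0a->1 0b->1 0c->2 1a->0 1b->2 1c->3 2a->2 2b->2 2c->2 3a->0 3b->0 3c->0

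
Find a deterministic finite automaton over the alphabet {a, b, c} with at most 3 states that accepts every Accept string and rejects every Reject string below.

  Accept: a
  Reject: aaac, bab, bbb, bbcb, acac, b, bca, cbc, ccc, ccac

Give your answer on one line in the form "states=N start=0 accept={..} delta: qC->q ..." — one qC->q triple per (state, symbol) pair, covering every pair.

Fold the examples into a partial DFA from state 0: repeatedly fix the first undefined (state, symbol) met by the shortest-then-alphabetical prefix, trying targets in increasing order and rejecting any under which an Accept and a Reject string meet in one state with the same remainder; add a state when all current targets are rejected. Accepting states are where Accept strings end.
a: 0a undefined. 0a->0: ok.
b: 0b undefined. 0b->0: no, a/bab meet in 0. Open state 1: 0b->1.
c: 0c undefined. 0c->0: no, a/aaac meet in 0. 0c->1: ok.
ba: 1a undefined. 1a->0: ok.
bb: 1b undefined. 1b->0: no, a/bbcb meet in 0. 1b->1: ok.
bc: 1c undefined. 1c->0: no, a/bca meet in 0. 1c->1: no, a/bca meet in 0. Open state 2: 1c->2.
bca: 2a undefined. 2a->0: no, a/bca meet in 0. 2a->1: ok.
ccc: 2c undefined. 2c->0: no, a/ccc meet in 0. 2c->1: ok.
bbcb: 2b undefined. 2b->0: no, a/bbcb meet in 0. 2b->1: ok.
All examples now run through 3 states with every (state, symbol) defined. Accept strings end in {0}, Reject strings end in {1,2}; accept={0}.

states=3 start=0 accept={0} delta: 0a->0 0b->1 0c->1 1a->0 1b->1 1c->2 2a->1 2b->1 2c->1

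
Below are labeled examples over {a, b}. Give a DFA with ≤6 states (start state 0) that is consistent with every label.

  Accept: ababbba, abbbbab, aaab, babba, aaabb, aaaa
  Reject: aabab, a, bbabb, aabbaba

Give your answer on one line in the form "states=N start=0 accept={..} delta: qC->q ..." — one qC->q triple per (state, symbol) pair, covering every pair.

states=5 start=0 accept={2,3,4} delta: 0a->1 0b->0 1a->2 1b->1 2a->2 2b->3 3a->0 3b->4 4a->0 4b->1

Fold the examples into a partial DFA from state 0: repeatedly fix the first undefined (state, symbol) met by the shortest-then-alphabetical prefix, trying targets in increasing order and rejecting any under which an Accept and a Reject string meet in one state with the same remainder; add a state when all current targets are rejected. Accepting states are where Accept strings end.
a: 0a undefined. 0a->0: no, aaaa/a meet in 0. Open state 1: 0a->1.
b: 0b undefined. 0b->0: ok.
aa: 1a undefined. 1a->0: no, aaab/aabab meet in 1 with "b" left. 1a->1: no, aaabb/bbabb meet in 1 with "bb" left. Open state 2: 1a->2.
ab: 1b undefined. 1b->0: no, ababbba/a meet in 1. 1b->1: ok.
aaa: 2a undefined. 2a->0: no, aaaa/a meet in 1. 2a->1: no, aaab/a meet in 1. 2a->2: ok.
aab: 2b undefined. 2b->0: no, ababbba/aabab meet in 1. 2b->1: no, ababbba/aabbaba meet in 2. 2b->2: no, ababbba/aabab meet in 2. Open state 3: 2b->3.
aaba: 3a undefined. 3a->0: ok.
aabb: 3b undefined. 3b->0: no, ababbba/a meet in 1. 3b->1: no, aaabb/a meet in 1. 3b->2: no, ababbba/aabab meet in 0. 3b->3: no, ababbba/aabab meet in 0. Open state 4: 3b->4.
aabba: 4a undefined. 4a->0: ok.
ababbb: 4b undefined. 4b->0: no, ababbba/a meet in 1. 4b->1: ok.
All examples now run through 5 states with every (state, symbol) defined. Accept strings end in {2,3,4}, Reject strings end in {0,1}; accept={2,3,4}.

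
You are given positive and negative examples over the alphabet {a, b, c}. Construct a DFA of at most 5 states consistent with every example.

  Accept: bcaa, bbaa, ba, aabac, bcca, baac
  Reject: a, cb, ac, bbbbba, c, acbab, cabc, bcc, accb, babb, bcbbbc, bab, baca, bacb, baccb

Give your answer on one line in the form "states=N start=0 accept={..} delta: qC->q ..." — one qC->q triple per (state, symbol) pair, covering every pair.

Fold the examples into a partial DFA from state 0: repeatedly fix the first undefined (state, symbol) met by the shortest-then-alphabetical prefix, trying targets in increasing order and rejecting any under which an Accept and a Reject string meet in one state with the same remainder; add a state when all current targets are rejected. Accepting states are where Accept strings end.
a: 0a undefined. 0a->0: ok.
b: 0b undefined. 0b->0: no, bbaa/a meet in 0. Open state 1: 0b->1.
c: 0c undefined. 0c->0: ok.
ba: 1a undefined. 1a->0: no, ba/a meet in 0. 1a->1: no, ba/cb meet in 1. Open state 2: 1a->2.
bb: 1b undefined. 1b->0: no, bbaa/a meet in 0. 1b->1: no, ba/bbbbba meet in 2. 1b->2: ok.
bc: 1c undefined. 1c->0: no, bcaa/a meet in 0. 1c->1: ok.
baa: 2a undefined. 2a->0: no, bcaa/a meet in 0. 2a->1: no, bcaa/cb meet in 1. 2a->2: ok.
bab: 2b undefined. 2b->0: no, bcaa/bbbbba meet in 2. 2b->1: no, bcaa/bbbbba meet in 2. 2b->2: no, bcaa/bbbbba meet in 2. Open state 3: 2b->3.
bac: 2c undefined. 2c->0: no, aabac/a meet in 0. 2c->1: no, bcaa/baca meet in 2. 2c->2: no, bcaa/baca meet in 2. 2c->3: no, aabac/acbab meet in 3. Open state 4: 2c->4.
babb: 3b undefined. 3b->0: no, bcaa/bbbbba meet in 2. 3b->1: no, bcaa/bbbbba meet in 2. 3b->2: no, bcaa/babb meet in 2. 3b->3: ok.
baca: 4a undefined. 4a->0: ok.
bacb: 4b undefined. 4b->0: ok.
bacc: 4c undefined. 4c->0: ok.
bbbbba: 3a undefined. 3a->0: ok.
bcbbbc: 3c undefined. 3c->0: ok.
All examples now run through 5 states with every (state, symbol) defined. Accept strings end in {2,4}, Reject strings end in {0,1,3}; accept={2,4}.

states=5 start=0 accept={2,4} delta: 0a->0 0b->1 0c->0 1a->2 1b->2 1c->1 2a->2 2b->3 2c->4 3a->0 3b->3 3c->0 4a->0 4b->0 4c->0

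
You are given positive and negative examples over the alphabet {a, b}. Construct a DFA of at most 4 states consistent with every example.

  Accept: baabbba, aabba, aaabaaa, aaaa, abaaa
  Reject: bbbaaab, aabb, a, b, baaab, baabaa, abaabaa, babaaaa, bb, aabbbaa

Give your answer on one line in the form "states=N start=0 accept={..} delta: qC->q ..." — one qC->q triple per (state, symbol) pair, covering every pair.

Grow the machine one transition at a time. Run the examples from 0; the earliest place one falls off (shortest prefix, ties alphabetical) gets sent to the lowest-numbered state that keeps every Accept/Reject pair distinguishable — a pair clashes when both reach the same state with identical unread suffix — and to a fresh state only if none does.
a: 0a undefined. 0a->0: no, aaaa/a meet in 0. Open state 1: 0a->1.
b: 0b undefined. 0b->0: ok.
aa: 1a undefined. 1a->0: no, baabbba/a meet in 1. 1a->1: no, aaaa/a meet in 1. Open state 2: 1a->2.
ab: 1b undefined. 1b->0: no, aaaa/babaaaa meet in 2 with "aa" left. 1b->1: ok.
aaa: 2a undefined. 2a->0: no, aaabaaa/bbbaaab meet in 0. 2a->1: ok.
aab: 2b undefined. 2b->0: no, baabbba/bbbaaab meet in 1. 2b->1: ok.
All examples now run through 3 states with every (state, symbol) defined. Accept strings end in {2}, Reject strings end in {0,1}; accept={2}.

states=3 start=0 accept={2} delta: 0a->1 0b->0 1a->2 1b->1 2a->1 2b->1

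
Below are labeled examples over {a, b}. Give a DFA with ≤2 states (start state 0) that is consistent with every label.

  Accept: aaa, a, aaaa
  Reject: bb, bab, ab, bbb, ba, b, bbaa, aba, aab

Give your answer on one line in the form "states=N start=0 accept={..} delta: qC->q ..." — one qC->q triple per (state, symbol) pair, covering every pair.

states=2 start=0 accept={0} delta: 0a->0 0b->1 1a->1 1b->1

Grow the machine one transition at a time. Run the examples from 0; the earliest place one falls off (shortest prefix, ties alphabetical) gets sent to the lowest-numbered state that keeps every Accept/Reject pair distinguishable — a pair clashes when both reach the same state with identical unread suffix — and to a fresh state only if none does.
a: 0a undefined. 0a->0: ok.
b: 0b undefined. 0b->0: no, aaa/bb meet in 0. Open state 1: 0b->1.
ba: 1a undefined. 1a->0: no, aaa/ba meet in 0. 1a->1: ok.
bb: 1b undefined. 1b->0: no, aaa/bb meet in 0. 1b->1: ok.
All examples now run through 2 states with every (state, symbol) defined. Accept strings end in {0}, Reject strings end in {1}; accept={0}.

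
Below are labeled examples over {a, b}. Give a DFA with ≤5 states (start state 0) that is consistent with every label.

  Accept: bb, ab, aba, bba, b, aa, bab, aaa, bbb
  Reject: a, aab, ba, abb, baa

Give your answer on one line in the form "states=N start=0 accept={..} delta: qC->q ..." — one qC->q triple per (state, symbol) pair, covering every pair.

Fold the examples into a partial DFA from state 0: repeatedly fix the first undefined (state, symbol) met by the shortest-then-alphabetical prefix, trying targets in increasing order and rejecting any under which an Accept and a Reject string meet in one state with the same remainder; add a state when all current targets are rejected. Accepting states are where Accept strings end.
a: 0a undefined. 0a->0: no, bb/abb meet in 0 with "bb" left. Open state 1: 0a->1.
b: 0b undefined. 0b->0: no, bba/a meet in 1. 0b->1: no, b/a meet in 1. Open state 2: 0b->2.
aa: 1a undefined. 1a->0: no, b/aab meet in 2. 1a->1: no, ab/aab meet in 1 with "b" left. 1a->2: no, bb/aab meet in 2 with "b" left. Open state 3: 1a->3.
ab: 1b undefined. 1b->0: no, aba/a meet in 1. 1b->1: no, ab/a meet in 1. 1b->2: no, bb/abb meet in 2 with "b" left. 1b->3: ok.
ba: 2a undefined. 2a->0: ok.
bb: 2b undefined. 2b->0: no, bb/ba meet in 0. 2b->1: no, bb/a meet in 1. 2b->2: no, bba/ba meet in 0. 2b->3: no, bbb/aab meet in 3 with "b" left. Open state 4: 2b->4.
aaa: 3a undefined. 3a->0: no, aba/ba meet in 0. 3a->1: no, aba/a meet in 1. 3a->2: ok.
aab: 3b undefined. 3b->0: ok.
bba: 4a undefined. 4a->0: no, bba/aab meet in 0. 4a->1: no, bba/a meet in 1. 4a->2: ok.
bbb: 4b undefined. 4b->0: no, bbb/aab meet in 0. 4b->1: no, bbb/a meet in 1. 4b->2: ok.
All examples now run through 5 states with every (state, symbol) defined. Accept strings end in {2,3,4}, Reject strings end in {0,1}; accept={2,3,4}.

states=5 start=0 accept={2,3,4} delta: 0a->1 0b->2 1a->3 1b->3 2a->0 2b->4 3a->2 3b->0 4a->2 4b->2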